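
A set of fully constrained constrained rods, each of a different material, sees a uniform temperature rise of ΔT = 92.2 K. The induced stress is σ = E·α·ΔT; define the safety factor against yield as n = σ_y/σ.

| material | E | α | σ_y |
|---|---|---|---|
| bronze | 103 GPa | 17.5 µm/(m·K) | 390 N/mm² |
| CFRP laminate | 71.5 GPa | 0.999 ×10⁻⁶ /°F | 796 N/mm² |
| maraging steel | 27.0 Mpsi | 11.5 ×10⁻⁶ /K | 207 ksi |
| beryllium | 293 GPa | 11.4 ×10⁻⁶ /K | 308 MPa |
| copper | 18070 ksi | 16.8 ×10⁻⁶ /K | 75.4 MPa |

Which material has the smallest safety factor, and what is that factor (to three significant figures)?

copper, n = 0.391

With everything in SI (GPa, ×10⁻⁶/K, MPa):
  bronze: E = 103.0, α = 17.5, σ_y = 390.0 → σ = 166 MPa, n = 2.35
  CFRP laminate: E = 71.50, α = 1.80, σ_y = 796.0 → σ = 11.9 MPa, n = 67.1
  maraging steel: E = 186.2, α = 11.5, σ_y = 1427 → σ = 197 MPa, n = 7.23
  beryllium: E = 293.0, α = 11.4, σ_y = 308.0 → σ = 308 MPa, n = 1.00
  copper: E = 124.6, α = 16.8, σ_y = 75.40 → σ = 193 MPa, n = 0.391
The minimum is copper at n = 0.391.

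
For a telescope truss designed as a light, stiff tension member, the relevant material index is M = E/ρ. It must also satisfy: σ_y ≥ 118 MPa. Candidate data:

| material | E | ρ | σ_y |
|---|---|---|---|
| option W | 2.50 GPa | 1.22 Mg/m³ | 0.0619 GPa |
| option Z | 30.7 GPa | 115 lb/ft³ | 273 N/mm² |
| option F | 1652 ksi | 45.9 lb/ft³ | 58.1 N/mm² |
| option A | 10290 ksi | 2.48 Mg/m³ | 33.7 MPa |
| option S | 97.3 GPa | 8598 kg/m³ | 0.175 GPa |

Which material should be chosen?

option Z

Screen on constraints: σ_y ≥ 118 MPa. Survivors: option Z, option S.
After converting to SI:
  option Z: E = 30.70 GPa, ρ = 1842 kg/m³
  option S: E = 97.30 GPa, ρ = 8598 kg/m³
  option Z: M = 16.7 MN·m/kg
  option S: M = 11.3 MN·m/kg
Option Z ranks first.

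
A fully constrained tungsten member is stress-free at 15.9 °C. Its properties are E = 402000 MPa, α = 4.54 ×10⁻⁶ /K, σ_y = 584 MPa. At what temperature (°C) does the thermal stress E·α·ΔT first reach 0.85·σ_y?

288 °C

E = 402000 MPa = 402.0 GPa.
E·α·ΔT = 496.4 MPa ⇒ ΔT = 496.4 / (402.0×10³ × 4.54×10⁻⁶) = 272.0 K.
T = 15.9 + 272.0 = 287.9 °C.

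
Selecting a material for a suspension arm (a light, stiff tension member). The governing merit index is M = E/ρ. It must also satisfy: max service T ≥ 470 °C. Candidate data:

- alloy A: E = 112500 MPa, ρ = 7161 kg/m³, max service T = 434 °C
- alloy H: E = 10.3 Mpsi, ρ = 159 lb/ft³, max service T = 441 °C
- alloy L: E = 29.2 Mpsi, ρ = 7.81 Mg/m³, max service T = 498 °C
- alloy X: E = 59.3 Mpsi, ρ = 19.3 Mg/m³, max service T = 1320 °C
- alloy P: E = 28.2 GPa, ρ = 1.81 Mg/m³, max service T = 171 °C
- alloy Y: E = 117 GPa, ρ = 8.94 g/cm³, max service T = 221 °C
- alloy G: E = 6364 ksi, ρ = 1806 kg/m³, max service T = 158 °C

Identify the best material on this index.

Screen on constraints: max service T ≥ 470 °C. Survivors: alloy L, alloy X.
Putting every candidate on a common basis:
  alloy L: E = 201.3 GPa, ρ = 7810 kg/m³
  alloy X: E = 408.9 GPa, ρ = 19300 kg/m³
  alloy L: M = 25.8 MN·m/kg
  alloy X: M = 21.2 MN·m/kg
Highest index: alloy L.

alloy L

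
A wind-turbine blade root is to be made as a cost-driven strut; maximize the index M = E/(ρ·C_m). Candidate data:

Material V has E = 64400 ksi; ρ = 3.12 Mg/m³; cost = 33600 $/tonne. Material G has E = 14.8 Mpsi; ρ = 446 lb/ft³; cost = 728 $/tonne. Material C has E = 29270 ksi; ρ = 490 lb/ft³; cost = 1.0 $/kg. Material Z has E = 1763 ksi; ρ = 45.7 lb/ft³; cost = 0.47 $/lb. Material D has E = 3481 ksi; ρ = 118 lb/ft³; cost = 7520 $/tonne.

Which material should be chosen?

In SI units:
  material V: E = 444.0 GPa, ρ = 3120 kg/m³, cost = 33.60 $/kg
  material G: E = 102.0 GPa, ρ = 7144 kg/m³, cost = 0.7280 $/kg
  material C: E = 201.8 GPa, ρ = 7849 kg/m³, cost = 1.000 $/kg
  material Z: E = 12.16 GPa, ρ = 732.0 kg/m³, cost = 1.036 $/kg
  material D: E = 24.00 GPa, ρ = 1890 kg/m³, cost = 7.520 $/kg
  material C: M = 25.7 MN·m per $
  material G: M = 19.6 MN·m per $
  material Z: M = 16.0 MN·m per $
  material V: M = 4.24 MN·m per $
  material D: M = 1.69 MN·m per $
Highest index: material C.

material C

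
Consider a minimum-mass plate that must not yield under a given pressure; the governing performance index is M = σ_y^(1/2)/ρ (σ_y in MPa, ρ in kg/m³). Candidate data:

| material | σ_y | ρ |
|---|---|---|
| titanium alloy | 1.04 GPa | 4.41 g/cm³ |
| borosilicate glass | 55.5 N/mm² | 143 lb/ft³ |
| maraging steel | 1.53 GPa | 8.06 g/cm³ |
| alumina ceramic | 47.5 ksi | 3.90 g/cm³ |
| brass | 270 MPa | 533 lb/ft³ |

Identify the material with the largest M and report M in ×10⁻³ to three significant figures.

Normalizing units and computing the index:
  titanium alloy: σ_y = 1040 MPa, ρ = 4410 kg/m³
  borosilicate glass: σ_y = 55.50 MPa, ρ = 2291 kg/m³
  maraging steel: σ_y = 1530 MPa, ρ = 8060 kg/m³
  alumina ceramic: σ_y = 327.5 MPa, ρ = 3900 kg/m³
  brass: σ_y = 270.0 MPa, ρ = 8538 kg/m³
  titanium alloy: M = 7.31×10⁻³
  maraging steel: M = 4.85×10⁻³
  alumina ceramic: M = 4.64×10⁻³
  borosilicate glass: M = 3.25×10⁻³
  brass: M = 1.92×10⁻³
Titanium alloy ranks first.

titanium alloy, M = 7.31×10⁻³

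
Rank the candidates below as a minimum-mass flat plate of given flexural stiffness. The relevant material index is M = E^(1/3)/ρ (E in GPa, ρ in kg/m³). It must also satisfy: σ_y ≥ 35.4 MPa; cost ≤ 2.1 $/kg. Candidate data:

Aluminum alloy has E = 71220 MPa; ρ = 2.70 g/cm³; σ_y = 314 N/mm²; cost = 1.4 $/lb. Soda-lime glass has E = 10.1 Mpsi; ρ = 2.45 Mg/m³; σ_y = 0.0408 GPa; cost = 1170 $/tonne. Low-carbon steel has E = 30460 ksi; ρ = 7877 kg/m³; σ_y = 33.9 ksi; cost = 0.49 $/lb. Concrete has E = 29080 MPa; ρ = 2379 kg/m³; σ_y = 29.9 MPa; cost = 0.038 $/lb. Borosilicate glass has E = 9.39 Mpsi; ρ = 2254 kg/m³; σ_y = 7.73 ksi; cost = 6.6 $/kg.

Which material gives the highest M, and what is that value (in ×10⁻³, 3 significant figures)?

Screen on constraints: σ_y ≥ 35.4 MPa; cost ≤ 2.1 $/kg. Survivors: soda-lime glass, low-carbon steel.
Putting every candidate on a common basis:
  soda-lime glass: E = 69.64 GPa, ρ = 2450 kg/m³
  low-carbon steel: E = 210.0 GPa, ρ = 7877 kg/m³
  soda-lime glass: M = 1.68×10⁻³
  low-carbon steel: M = 0.755×10⁻³
Soda-lime glass ranks first.

soda-lime glass, M = 1.68×10⁻³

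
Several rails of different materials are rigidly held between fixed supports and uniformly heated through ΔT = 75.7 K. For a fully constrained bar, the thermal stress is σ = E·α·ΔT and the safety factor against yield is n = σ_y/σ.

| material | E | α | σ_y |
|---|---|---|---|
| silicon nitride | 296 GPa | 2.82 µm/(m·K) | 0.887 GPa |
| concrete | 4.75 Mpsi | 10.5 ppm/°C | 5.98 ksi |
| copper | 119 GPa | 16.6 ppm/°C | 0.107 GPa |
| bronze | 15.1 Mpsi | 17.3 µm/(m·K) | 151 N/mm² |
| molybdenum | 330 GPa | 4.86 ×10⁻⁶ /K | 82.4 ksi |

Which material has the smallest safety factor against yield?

copper

Converting E to GPa, α to ×10⁻⁶/K, σ_y to MPa, then σ and n for each:
  silicon nitride: E = 296.0, α = 2.82, σ_y = 887.0 → σ = 63.2 MPa, n = 14.0
  concrete: E = 32.75, α = 10.5, σ_y = 41.23 → σ = 26.0 MPa, n = 1.58
  copper: E = 119.0, α = 16.6, σ_y = 107.0 → σ = 150 MPa, n = 0.716
  bronze: E = 104.1, α = 17.3, σ_y = 151.0 → σ = 136 MPa, n = 1.11
  molybdenum: E = 330.0, α = 4.86, σ_y = 568.1 → σ = 121 MPa, n = 4.68
Copper has the lowest safety factor, n = 0.716.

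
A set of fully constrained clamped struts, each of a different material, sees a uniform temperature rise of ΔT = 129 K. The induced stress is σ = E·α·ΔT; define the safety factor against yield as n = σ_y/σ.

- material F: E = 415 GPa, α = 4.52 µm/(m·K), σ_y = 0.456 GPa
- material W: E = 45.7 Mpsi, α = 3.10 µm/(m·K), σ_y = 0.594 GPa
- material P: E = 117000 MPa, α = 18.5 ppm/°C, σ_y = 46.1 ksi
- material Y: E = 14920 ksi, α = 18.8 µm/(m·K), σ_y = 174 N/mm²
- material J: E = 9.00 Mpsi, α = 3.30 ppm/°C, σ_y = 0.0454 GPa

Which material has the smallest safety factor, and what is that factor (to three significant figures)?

material Y, n = 0.697

Converting E to GPa, α to ×10⁻⁶/K, σ_y to MPa, then σ and n for each:
  material F: E = 415.0, α = 4.52, σ_y = 456.0 → σ = 242 MPa, n = 1.88
  material W: E = 315.1, α = 3.10, σ_y = 594.0 → σ = 126 MPa, n = 4.71
  material P: E = 117.0, α = 18.5, σ_y = 317.8 → σ = 279 MPa, n = 1.14
  material Y: E = 102.9, α = 18.8, σ_y = 174.0 → σ = 249 MPa, n = 0.697
  material J: E = 62.05, α = 3.30, σ_y = 45.40 → σ = 26.4 MPa, n = 1.72
Material Y has the lowest safety factor, n = 0.697.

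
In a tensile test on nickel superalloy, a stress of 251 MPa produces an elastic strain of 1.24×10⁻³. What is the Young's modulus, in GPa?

E = σ/ε = 251 MPa / 1.24×10⁻³ = 202400 MPa = 202 GPa.

202 GPa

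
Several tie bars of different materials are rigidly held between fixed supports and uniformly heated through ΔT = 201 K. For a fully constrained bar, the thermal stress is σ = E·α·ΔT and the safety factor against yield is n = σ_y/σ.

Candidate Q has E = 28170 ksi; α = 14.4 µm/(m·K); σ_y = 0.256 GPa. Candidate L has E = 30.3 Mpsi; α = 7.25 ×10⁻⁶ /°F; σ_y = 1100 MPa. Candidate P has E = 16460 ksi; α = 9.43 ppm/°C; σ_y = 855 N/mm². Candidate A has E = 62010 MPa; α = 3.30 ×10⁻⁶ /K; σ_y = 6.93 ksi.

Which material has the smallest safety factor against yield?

With everything in SI (GPa, ×10⁻⁶/K, MPa):
  candidate Q: E = 194.2, α = 14.4, σ_y = 256.0 → σ = 562 MPa, n = 0.455
  candidate L: E = 208.9, α = 13.0, σ_y = 1100 → σ = 548 MPa, n = 2.01
  candidate P: E = 113.5, α = 9.43, σ_y = 855.0 → σ = 215 MPa, n = 3.97
  candidate A: E = 62.01, α = 3.30, σ_y = 47.78 → σ = 41.1 MPa, n = 1.16
The minimum is candidate Q at n = 0.455.

candidate Q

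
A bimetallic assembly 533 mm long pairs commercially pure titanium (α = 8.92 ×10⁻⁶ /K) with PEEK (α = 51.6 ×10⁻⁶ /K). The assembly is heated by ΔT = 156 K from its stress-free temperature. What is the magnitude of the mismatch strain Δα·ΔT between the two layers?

Δα = |8.92 − 51.6|×10⁻⁶/K = 42.7×10⁻⁶/K.
Mismatch strain = Δα·ΔT = 42.7×10⁻⁶ × 156.0 = 6.66×10⁻³.

6.66×10⁻³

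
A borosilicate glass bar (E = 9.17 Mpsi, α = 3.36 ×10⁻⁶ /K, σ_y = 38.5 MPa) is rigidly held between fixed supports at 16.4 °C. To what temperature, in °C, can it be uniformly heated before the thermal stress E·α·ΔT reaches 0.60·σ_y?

125 °C

E = 9.17 Mpsi = 63.22 GPa.
E·α·ΔT = 23.10 MPa ⇒ ΔT = 23.10 / (63.22×10³ × 3.36×10⁻⁶) = 108.7 K.
T = 16.4 + 108.7 = 125.1 °C.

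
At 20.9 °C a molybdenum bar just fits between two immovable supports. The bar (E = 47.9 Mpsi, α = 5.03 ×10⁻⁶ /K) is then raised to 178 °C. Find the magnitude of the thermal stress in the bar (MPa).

E = 47.9 Mpsi = 330.3 GPa.
ΔT = 157.1 K. Constrained thermal stress σ = E·α·ΔT = 330.3×10³ MPa × 5.03×10⁻⁶ × 157.1 = 261 MPa (compressive).

261 MPa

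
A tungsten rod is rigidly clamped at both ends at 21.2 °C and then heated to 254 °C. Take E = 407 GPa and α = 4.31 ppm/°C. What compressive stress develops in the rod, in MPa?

ΔT = 232.8 K. Constrained thermal stress σ = E·α·ΔT = 407.0×10³ MPa × 4.31×10⁻⁶ × 232.8 = 408 MPa (compressive).

408 MPa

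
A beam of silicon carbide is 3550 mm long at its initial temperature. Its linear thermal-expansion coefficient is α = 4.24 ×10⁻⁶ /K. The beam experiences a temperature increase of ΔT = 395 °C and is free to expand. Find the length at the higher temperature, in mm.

3555.9 mm

ΔL = α·L₀·ΔT = 4.24×10⁻⁶ × 3550 mm × 395.0 K = 5.95 mm.
L = L₀ + ΔL = 3550 + 5.95 = 3555.9 mm.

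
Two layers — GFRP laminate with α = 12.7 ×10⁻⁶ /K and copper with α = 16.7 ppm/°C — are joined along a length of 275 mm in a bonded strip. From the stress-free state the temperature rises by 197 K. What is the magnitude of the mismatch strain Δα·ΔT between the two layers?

Δα = |12.7 − 16.7|×10⁻⁶/K = 4.00×10⁻⁶/K.
Mismatch strain = Δα·ΔT = 4.00×10⁻⁶ × 197.0 = 7.88×10⁻⁴.

7.88×10⁻⁴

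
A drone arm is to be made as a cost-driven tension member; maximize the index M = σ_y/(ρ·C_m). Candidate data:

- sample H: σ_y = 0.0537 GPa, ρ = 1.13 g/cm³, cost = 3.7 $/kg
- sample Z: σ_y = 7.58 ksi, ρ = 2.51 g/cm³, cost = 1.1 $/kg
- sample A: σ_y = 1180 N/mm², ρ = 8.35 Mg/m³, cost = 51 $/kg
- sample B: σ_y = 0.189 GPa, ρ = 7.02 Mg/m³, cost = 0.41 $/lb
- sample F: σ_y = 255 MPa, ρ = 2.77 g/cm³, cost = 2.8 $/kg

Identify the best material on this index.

sample F

Convert each candidate to consistent units, then evaluate M:
  sample H: σ_y = 53.70 MPa, ρ = 1130 kg/m³, cost = 3.700 $/kg
  sample Z: σ_y = 52.26 MPa, ρ = 2510 kg/m³, cost = 1.100 $/kg
  sample A: σ_y = 1180 MPa, ρ = 8350 kg/m³, cost = 51.00 $/kg
  sample B: σ_y = 189.0 MPa, ρ = 7020 kg/m³, cost = 0.9039 $/kg
  sample F: σ_y = 255.0 MPa, ρ = 2770 kg/m³, cost = 2.800 $/kg
  sample F: M = 32.9 kN·m per $
  sample B: M = 29.8 kN·m per $
  sample Z: M = 18.9 kN·m per $
  sample H: M = 12.8 kN·m per $
  sample A: M = 2.77 kN·m per $
The maximum is for sample F.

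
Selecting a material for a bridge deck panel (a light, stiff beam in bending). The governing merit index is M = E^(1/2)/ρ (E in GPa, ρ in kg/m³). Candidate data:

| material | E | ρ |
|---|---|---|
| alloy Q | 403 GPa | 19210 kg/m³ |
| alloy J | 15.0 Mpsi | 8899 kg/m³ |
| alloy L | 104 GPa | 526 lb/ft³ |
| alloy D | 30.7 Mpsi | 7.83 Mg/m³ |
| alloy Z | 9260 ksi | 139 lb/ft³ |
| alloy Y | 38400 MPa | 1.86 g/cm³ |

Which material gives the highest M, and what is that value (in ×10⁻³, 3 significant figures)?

Putting every candidate on a common basis:
  alloy Q: E = 403.0 GPa, ρ = 19210 kg/m³
  alloy J: E = 103.4 GPa, ρ = 8899 kg/m³
  alloy L: E = 104.0 GPa, ρ = 8426 kg/m³
  alloy D: E = 211.7 GPa, ρ = 7830 kg/m³
  alloy Z: E = 63.85 GPa, ρ = 2227 kg/m³
  alloy Y: E = 38.40 GPa, ρ = 1860 kg/m³
  alloy Z: M = 3.59×10⁻³
  alloy Y: M = 3.33×10⁻³
  alloy D: M = 1.86×10⁻³
  alloy L: M = 1.21×10⁻³
  alloy J: M = 1.14×10⁻³
  alloy Q: M = 1.05×10⁻³
Alloy Z ranks first.

alloy Z, M = 3.59×10⁻³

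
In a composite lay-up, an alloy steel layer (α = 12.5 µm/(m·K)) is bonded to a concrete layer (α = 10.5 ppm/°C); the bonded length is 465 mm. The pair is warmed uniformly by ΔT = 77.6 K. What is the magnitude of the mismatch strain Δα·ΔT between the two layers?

Δα = |12.5 − 10.5|×10⁻⁶/K = 2.00×10⁻⁶/K.
Mismatch strain = Δα·ΔT = 2.00×10⁻⁶ × 77.6 = 1.55×10⁻⁴.

1.55×10⁻⁴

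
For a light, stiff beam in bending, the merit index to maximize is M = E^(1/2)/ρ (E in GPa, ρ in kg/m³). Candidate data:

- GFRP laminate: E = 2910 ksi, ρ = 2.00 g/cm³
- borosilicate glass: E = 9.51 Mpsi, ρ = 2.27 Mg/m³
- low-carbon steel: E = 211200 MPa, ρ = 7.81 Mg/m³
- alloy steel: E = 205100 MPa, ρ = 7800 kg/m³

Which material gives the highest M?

Normalizing units and computing the index:
  GFRP laminate: E = 20.06 GPa, ρ = 2000 kg/m³
  borosilicate glass: E = 65.57 GPa, ρ = 2270 kg/m³
  low-carbon steel: E = 211.2 GPa, ρ = 7810 kg/m³
  alloy steel: E = 205.1 GPa, ρ = 7800 kg/m³
  borosilicate glass: M = 3.57×10⁻³
  GFRP laminate: M = 2.24×10⁻³
  low-carbon steel: M = 1.86×10⁻³
  alloy steel: M = 1.84×10⁻³
The maximum is for borosilicate glass.

borosilicate glass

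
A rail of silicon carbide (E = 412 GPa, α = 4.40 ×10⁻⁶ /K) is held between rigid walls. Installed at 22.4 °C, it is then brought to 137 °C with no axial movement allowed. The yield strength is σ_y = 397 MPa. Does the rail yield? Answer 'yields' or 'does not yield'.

ΔT = 114.6 K. Constrained thermal stress σ = E·α·ΔT = 412.0×10³ MPa × 4.40×10⁻⁶ × 114.6 = 208 MPa (compressive).
Compare to σ_y = 397 MPa: σ < σ_y, so it does not yield.

does not yield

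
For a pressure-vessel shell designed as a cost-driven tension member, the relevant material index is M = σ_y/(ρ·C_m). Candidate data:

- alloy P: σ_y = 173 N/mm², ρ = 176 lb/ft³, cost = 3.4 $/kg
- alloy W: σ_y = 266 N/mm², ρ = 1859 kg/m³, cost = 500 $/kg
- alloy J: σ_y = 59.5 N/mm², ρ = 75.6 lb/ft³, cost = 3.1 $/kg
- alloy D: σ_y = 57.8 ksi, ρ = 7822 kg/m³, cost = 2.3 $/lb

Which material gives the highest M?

alloy P

Convert each candidate to consistent units, then evaluate M:
  alloy P: σ_y = 173.0 MPa, ρ = 2819 kg/m³, cost = 3.400 $/kg
  alloy W: σ_y = 266.0 MPa, ρ = 1859 kg/m³, cost = 500.0 $/kg
  alloy J: σ_y = 59.50 MPa, ρ = 1211 kg/m³, cost = 3.100 $/kg
  alloy D: σ_y = 398.5 MPa, ρ = 7822 kg/m³, cost = 5.071 $/kg
  alloy P: M = 18.0 kN·m per $
  alloy J: M = 15.8 kN·m per $
  alloy D: M = 10.0 kN·m per $
  alloy W: M = 0.286 kN·m per $
The maximum is for alloy P.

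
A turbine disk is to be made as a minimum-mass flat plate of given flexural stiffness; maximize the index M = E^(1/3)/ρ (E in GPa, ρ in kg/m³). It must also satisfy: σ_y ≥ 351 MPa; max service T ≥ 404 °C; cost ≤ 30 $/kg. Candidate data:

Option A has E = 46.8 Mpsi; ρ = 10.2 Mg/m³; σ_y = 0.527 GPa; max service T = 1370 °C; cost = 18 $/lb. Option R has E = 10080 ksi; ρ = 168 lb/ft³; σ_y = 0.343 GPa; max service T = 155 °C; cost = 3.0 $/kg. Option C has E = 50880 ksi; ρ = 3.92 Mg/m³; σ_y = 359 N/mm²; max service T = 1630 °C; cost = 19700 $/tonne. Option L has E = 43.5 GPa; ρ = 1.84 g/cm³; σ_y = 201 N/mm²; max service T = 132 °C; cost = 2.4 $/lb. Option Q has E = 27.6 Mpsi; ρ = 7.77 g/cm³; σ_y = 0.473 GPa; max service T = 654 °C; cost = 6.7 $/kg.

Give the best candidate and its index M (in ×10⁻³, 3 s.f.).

option C, M = 1.80×10⁻³

Screen on constraints: σ_y ≥ 351 MPa; max service T ≥ 404 °C; cost ≤ 30 $/kg. Survivors: option C, option Q.
In SI units:
  option C: E = 350.8 GPa, ρ = 3920 kg/m³
  option Q: E = 190.3 GPa, ρ = 7770 kg/m³
  option C: M = 1.80×10⁻³
  option Q: M = 0.740×10⁻³
Option C has the largest M.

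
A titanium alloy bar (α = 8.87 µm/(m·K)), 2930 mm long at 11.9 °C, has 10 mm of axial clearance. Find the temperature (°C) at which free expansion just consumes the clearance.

α·L₀·ΔT = 10.0 mm ⇒ ΔT = 10.0 / (8.87×10⁻⁶ × 2930.0) = 384.8 K.
T = 11.9 + 384.8 = 396.7 °C.

397 °C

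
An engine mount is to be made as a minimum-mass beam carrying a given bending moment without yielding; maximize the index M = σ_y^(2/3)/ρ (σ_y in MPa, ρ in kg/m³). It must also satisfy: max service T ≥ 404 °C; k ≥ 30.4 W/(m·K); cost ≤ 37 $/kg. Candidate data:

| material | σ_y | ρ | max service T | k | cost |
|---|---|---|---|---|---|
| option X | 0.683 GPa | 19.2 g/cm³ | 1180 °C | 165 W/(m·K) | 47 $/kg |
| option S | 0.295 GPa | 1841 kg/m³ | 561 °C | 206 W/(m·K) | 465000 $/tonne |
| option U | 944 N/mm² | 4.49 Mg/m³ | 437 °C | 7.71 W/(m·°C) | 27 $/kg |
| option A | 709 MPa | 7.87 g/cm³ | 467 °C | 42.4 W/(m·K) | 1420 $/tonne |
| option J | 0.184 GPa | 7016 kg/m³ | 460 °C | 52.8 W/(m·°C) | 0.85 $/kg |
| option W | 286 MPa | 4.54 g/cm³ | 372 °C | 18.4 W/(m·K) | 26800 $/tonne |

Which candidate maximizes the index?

Screen on constraints: max service T ≥ 404 °C; k ≥ 30.4 W/(m·K); cost ≤ 37 $/kg. Survivors: option A, option J.
Putting every candidate on a common basis:
  option A: σ_y = 709.0 MPa, ρ = 7870 kg/m³
  option J: σ_y = 184.0 MPa, ρ = 7016 kg/m³
  option A: M = 10.1×10⁻³
  option J: M = 4.61×10⁻³
Option A has the largest M.

option A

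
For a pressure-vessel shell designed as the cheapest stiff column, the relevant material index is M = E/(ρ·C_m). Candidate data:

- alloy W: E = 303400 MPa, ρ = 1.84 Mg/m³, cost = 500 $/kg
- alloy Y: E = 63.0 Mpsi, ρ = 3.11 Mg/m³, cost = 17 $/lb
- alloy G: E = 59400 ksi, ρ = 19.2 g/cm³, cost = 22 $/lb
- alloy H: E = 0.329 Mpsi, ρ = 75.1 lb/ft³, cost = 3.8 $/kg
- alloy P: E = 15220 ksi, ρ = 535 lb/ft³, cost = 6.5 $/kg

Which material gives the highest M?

After converting to SI:
  alloy W: E = 303.4 GPa, ρ = 1840 kg/m³, cost = 500.0 $/kg
  alloy Y: E = 434.4 GPa, ρ = 3110 kg/m³, cost = 37.48 $/kg
  alloy G: E = 409.5 GPa, ρ = 19200 kg/m³, cost = 48.50 $/kg
  alloy H: E = 2.268 GPa, ρ = 1203 kg/m³, cost = 3.800 $/kg
  alloy P: E = 104.9 GPa, ρ = 8570 kg/m³, cost = 6.500 $/kg
  alloy Y: M = 3.73 MN·m per $
  alloy P: M = 1.88 MN·m per $
  alloy H: M = 0.496 MN·m per $
  alloy G: M = 0.440 MN·m per $
  alloy W: M = 0.330 MN·m per $
Alloy Y ranks first.

alloy Y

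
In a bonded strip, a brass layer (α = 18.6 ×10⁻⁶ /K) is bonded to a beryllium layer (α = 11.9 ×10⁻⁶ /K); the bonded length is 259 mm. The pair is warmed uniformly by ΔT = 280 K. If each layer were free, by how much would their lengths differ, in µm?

Δα = |18.6 − 11.9|×10⁻⁶/K = 6.70×10⁻⁶/K.
ΔL_mismatch = Δα·L·ΔT = 6.70×10⁻⁶ × 259.0 mm × 280.0 K = 486 µm.

486 µm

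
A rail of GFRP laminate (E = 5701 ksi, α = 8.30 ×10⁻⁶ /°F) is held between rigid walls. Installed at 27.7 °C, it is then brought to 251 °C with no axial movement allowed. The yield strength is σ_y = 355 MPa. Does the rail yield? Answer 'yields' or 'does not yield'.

does not yield

E = 5701 ksi = 39.31 GPa.
α = 8.30×10⁻⁶/°F × 9/5 = 14.9×10⁻⁶/K.
ΔT = 223.3 K. Constrained thermal stress σ = E·α·ΔT = 39.31×10³ MPa × 14.9×10⁻⁶ × 223.3 = 131 MPa (compressive).
Compare to σ_y = 355 MPa: σ < σ_y, so it does not yield.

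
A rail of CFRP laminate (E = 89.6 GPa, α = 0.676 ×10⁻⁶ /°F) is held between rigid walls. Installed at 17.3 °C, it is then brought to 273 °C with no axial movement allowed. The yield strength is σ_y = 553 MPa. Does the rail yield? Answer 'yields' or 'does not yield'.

does not yield

α = 0.676×10⁻⁶/°F × 9/5 = 1.22×10⁻⁶/K.
ΔT = 255.7 K. Constrained thermal stress σ = E·α·ΔT = 89.60×10³ MPa × 1.22×10⁻⁶ × 255.7 = 27.9 MPa (compressive).
Compare to σ_y = 553 MPa: σ < σ_y, so it does not yield.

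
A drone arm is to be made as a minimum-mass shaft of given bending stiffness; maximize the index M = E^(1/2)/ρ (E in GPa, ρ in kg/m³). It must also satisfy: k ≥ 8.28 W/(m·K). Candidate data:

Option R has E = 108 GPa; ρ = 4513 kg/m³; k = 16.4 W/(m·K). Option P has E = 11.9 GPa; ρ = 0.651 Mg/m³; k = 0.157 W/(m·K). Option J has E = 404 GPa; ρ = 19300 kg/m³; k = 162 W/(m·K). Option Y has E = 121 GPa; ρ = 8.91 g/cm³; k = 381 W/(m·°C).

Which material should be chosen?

Screen on constraints: k ≥ 8.28 W/(m·K). Survivors: option R, option J, option Y.
Putting every candidate on a common basis:
  option R: E = 108.0 GPa, ρ = 4513 kg/m³
  option J: E = 404.0 GPa, ρ = 19300 kg/m³
  option Y: E = 121.0 GPa, ρ = 8910 kg/m³
  option R: M = 2.30×10⁻³
  option Y: M = 1.23×10⁻³
  option J: M = 1.04×10⁻³
Highest index: option R.

option R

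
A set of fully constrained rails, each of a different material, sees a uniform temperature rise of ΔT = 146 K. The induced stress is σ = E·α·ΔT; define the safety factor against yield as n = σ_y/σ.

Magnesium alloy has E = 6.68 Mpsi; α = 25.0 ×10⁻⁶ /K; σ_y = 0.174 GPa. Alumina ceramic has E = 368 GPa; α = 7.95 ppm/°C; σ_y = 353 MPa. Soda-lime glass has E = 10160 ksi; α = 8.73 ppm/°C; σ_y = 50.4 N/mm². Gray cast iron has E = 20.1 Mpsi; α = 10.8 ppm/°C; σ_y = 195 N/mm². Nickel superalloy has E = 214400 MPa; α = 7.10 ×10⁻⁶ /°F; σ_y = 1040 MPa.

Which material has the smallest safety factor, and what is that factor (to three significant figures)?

soda-lime glass, n = 0.564

With everything in SI (GPa, ×10⁻⁶/K, MPa):
  magnesium alloy: E = 46.06, α = 25.0, σ_y = 174.0 → σ = 168 MPa, n = 1.04
  alumina ceramic: E = 368.0, α = 7.95, σ_y = 353.0 → σ = 427 MPa, n = 0.826
  soda-lime glass: E = 70.05, α = 8.73, σ_y = 50.40 → σ = 89.3 MPa, n = 0.564
  gray cast iron: E = 138.6, α = 10.8, σ_y = 195.0 → σ = 219 MPa, n = 0.892
  nickel superalloy: E = 214.4, α = 12.8, σ_y = 1040 → σ = 400 MPa, n = 2.60
Smallest n: soda-lime glass with n = 0.564.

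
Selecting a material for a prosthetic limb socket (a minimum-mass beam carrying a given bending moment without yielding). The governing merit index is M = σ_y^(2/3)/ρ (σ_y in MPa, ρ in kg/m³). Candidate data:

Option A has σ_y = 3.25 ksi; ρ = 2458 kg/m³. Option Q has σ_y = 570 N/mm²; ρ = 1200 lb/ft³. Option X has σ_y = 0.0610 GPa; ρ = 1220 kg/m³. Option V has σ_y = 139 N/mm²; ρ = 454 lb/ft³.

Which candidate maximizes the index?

option X

Convert each candidate to consistent units, then evaluate M:
  option A: σ_y = 22.41 MPa, ρ = 2458 kg/m³
  option Q: σ_y = 570.0 MPa, ρ = 19220 kg/m³
  option X: σ_y = 61.00 MPa, ρ = 1220 kg/m³
  option V: σ_y = 139.0 MPa, ρ = 7272 kg/m³
  option X: M = 12.7×10⁻³
  option V: M = 3.69×10⁻³
  option Q: M = 3.58×10⁻³
  option A: M = 3.23×10⁻³
Option X ranks first.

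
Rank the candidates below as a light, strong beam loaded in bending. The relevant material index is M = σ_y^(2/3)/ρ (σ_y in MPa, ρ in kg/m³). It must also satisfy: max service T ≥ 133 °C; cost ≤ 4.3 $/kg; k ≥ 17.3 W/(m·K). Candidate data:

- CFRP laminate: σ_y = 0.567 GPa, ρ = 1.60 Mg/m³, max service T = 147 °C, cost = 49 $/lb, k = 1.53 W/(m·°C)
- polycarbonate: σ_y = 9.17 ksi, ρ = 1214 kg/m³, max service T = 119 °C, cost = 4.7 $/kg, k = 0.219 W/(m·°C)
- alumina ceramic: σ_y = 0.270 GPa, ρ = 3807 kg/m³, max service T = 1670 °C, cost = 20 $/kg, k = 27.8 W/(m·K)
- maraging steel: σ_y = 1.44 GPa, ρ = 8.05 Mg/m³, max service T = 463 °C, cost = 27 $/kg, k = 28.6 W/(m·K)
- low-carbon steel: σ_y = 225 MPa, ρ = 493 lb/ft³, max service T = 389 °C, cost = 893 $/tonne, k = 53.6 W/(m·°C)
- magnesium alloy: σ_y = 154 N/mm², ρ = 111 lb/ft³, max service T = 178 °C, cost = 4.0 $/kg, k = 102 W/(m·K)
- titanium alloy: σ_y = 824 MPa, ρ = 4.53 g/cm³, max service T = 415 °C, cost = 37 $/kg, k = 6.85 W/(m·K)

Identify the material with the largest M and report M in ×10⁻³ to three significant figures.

magnesium alloy, M = 16.2×10⁻³

Screen on constraints: max service T ≥ 133 °C; cost ≤ 4.3 $/kg; k ≥ 17.3 W/(m·K). Survivors: low-carbon steel, magnesium alloy.
Normalizing units and computing the index:
  low-carbon steel: σ_y = 225.0 MPa, ρ = 7897 kg/m³
  magnesium alloy: σ_y = 154.0 MPa, ρ = 1778 kg/m³
  magnesium alloy: M = 16.2×10⁻³
  low-carbon steel: M = 4.68×10⁻³
Magnesium alloy ranks first.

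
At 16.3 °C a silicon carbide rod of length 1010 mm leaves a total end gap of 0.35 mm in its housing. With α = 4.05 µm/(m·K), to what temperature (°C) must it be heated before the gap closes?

α·L₀·ΔT = 0.35 mm ⇒ ΔT = 0.35 / (4.05×10⁻⁶ × 1010.0) = 85.56 K.
T = 16.3 + 85.56 = 101.9 °C.

102 °C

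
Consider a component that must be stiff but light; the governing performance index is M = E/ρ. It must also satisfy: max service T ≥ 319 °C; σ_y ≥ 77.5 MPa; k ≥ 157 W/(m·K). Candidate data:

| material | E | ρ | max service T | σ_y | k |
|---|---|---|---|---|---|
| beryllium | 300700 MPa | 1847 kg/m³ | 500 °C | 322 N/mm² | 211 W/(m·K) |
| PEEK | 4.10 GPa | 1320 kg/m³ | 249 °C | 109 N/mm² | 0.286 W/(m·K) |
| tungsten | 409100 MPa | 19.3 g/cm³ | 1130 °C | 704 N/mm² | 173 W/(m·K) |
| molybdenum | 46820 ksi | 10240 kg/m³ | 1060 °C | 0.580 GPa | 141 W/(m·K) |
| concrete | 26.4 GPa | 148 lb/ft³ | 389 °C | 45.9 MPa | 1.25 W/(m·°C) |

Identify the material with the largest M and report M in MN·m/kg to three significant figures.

Screen on constraints: max service T ≥ 319 °C; σ_y ≥ 77.5 MPa; k ≥ 157 W/(m·K). Survivors: beryllium, tungsten.
Normalizing units and computing the index:
  beryllium: E = 300.7 GPa, ρ = 1847 kg/m³
  tungsten: E = 409.1 GPa, ρ = 19300 kg/m³
  beryllium: M = 163 MN·m/kg
  tungsten: M = 21.2 MN·m/kg
Beryllium ranks first.

beryllium, M = 163 MN·m/kg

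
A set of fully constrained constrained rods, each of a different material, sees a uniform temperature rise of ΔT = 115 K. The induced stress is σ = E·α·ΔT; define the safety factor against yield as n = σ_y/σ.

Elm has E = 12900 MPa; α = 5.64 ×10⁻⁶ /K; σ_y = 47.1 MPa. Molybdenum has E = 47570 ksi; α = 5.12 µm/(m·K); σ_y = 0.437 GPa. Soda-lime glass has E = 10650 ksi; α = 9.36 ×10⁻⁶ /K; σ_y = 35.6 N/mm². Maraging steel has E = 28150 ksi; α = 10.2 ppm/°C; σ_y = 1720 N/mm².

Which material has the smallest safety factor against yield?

Per material, after unit conversion:
  elm: E = 12.90, α = 5.64, σ_y = 47.10 → σ = 8.37 MPa, n = 5.63
  molybdenum: E = 328.0, α = 5.12, σ_y = 437.0 → σ = 193 MPa, n = 2.26
  soda-lime glass: E = 73.43, α = 9.36, σ_y = 35.60 → σ = 79.0 MPa, n = 0.450
  maraging steel: E = 194.1, α = 10.2, σ_y = 1720 → σ = 228 MPa, n = 7.55
Soda-lime glass has the lowest safety factor, n = 0.450.

soda-lime glass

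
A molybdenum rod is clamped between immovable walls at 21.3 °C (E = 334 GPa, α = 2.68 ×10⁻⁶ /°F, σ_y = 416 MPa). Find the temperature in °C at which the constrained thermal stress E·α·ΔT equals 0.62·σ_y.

181 °C

α = 2.68×10⁻⁶/°F × 9/5 = 4.82×10⁻⁶/K.
E·α·ΔT = 257.9 MPa ⇒ ΔT = 257.9 / (334.0×10³ × 4.82×10⁻⁶) = 160.1 K.
T = 21.3 + 160.1 = 181.4 °C.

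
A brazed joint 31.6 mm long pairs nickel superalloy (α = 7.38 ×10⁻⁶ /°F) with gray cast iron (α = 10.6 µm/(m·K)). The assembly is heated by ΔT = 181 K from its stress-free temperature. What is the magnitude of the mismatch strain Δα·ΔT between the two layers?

nickel superalloy: α = 7.38×10⁻⁶/°F × 9/5 = 13.3×10⁻⁶/K.
Δα = |13.3 − 10.6|×10⁻⁶/K = 2.68×10⁻⁶/K.
Mismatch strain = Δα·ΔT = 2.68×10⁻⁶ × 181.0 = 4.86×10⁻⁴.

4.86×10⁻⁴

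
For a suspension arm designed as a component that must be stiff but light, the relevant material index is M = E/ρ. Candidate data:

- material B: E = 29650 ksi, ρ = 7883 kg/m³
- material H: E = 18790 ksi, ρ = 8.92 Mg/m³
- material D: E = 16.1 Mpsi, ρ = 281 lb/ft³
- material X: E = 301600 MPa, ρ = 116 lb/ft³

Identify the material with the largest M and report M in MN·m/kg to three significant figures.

After converting to SI:
  material B: E = 204.4 GPa, ρ = 7883 kg/m³
  material H: E = 129.6 GPa, ρ = 8920 kg/m³
  material D: E = 111.0 GPa, ρ = 4501 kg/m³
  material X: E = 301.6 GPa, ρ = 1858 kg/m³
  material X: M = 162 MN·m/kg
  material B: M = 25.9 MN·m/kg
  material D: M = 24.7 MN·m/kg
  material H: M = 14.5 MN·m/kg
Highest index: material X.

material X, M = 162 MN·m/kg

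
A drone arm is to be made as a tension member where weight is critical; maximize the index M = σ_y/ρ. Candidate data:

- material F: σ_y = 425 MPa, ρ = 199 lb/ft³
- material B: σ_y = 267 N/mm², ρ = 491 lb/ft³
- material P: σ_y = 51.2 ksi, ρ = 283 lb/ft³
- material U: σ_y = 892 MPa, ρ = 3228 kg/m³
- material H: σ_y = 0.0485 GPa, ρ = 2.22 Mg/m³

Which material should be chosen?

material U

Normalizing units and computing the index:
  material F: σ_y = 425.0 MPa, ρ = 3188 kg/m³
  material B: σ_y = 267.0 MPa, ρ = 7865 kg/m³
  material P: σ_y = 353.0 MPa, ρ = 4533 kg/m³
  material U: σ_y = 892.0 MPa, ρ = 3228 kg/m³
  material H: σ_y = 48.50 MPa, ρ = 2220 kg/m³
  material U: M = 276 kN·m/kg
  material F: M = 133 kN·m/kg
  material P: M = 77.9 kN·m/kg
  material B: M = 33.9 kN·m/kg
  material H: M = 21.8 kN·m/kg
The maximum is for material U.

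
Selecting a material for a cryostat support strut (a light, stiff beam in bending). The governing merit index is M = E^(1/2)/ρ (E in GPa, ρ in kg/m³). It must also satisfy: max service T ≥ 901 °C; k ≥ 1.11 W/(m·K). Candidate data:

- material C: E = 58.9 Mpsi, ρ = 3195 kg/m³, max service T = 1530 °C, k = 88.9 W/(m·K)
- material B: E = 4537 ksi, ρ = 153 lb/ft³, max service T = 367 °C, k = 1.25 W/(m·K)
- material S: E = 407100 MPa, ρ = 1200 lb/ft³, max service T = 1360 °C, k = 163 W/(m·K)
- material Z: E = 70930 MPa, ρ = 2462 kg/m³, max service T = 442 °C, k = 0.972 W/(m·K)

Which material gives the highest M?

material C

Screen on constraints: max service T ≥ 901 °C; k ≥ 1.11 W/(m·K). Survivors: material C, material S.
In SI units:
  material C: E = 406.1 GPa, ρ = 3195 kg/m³
  material S: E = 407.1 GPa, ρ = 19220 kg/m³
  material C: M = 6.31×10⁻³
  material S: M = 1.05×10⁻³
Material C ranks first.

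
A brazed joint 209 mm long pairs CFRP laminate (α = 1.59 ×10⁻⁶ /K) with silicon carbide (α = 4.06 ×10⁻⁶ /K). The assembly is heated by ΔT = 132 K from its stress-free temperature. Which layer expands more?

α(CFRP laminate) = 1.59×10⁻⁶/K vs α(silicon carbide) = 4.06×10⁻⁶/K.
Higher α expands more for the same ΔT: silicon carbide.

silicon carbide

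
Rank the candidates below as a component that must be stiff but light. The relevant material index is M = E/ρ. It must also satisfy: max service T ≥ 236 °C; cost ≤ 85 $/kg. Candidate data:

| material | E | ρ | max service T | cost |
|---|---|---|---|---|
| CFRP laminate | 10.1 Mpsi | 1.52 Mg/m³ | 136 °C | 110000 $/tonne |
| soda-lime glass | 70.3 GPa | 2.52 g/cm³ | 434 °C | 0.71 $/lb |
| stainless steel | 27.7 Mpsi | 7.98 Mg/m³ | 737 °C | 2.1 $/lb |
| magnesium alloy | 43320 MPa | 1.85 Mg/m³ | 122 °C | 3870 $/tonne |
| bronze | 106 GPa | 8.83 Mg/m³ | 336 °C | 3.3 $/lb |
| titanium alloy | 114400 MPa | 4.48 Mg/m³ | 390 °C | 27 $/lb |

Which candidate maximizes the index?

Screen on constraints: max service T ≥ 236 °C; cost ≤ 85 $/kg. Survivors: soda-lime glass, stainless steel, bronze, titanium alloy.
Putting every candidate on a common basis:
  soda-lime glass: E = 70.30 GPa, ρ = 2520 kg/m³
  stainless steel: E = 191.0 GPa, ρ = 7980 kg/m³
  bronze: E = 106.0 GPa, ρ = 8830 kg/m³
  titanium alloy: E = 114.4 GPa, ρ = 4480 kg/m³
  soda-lime glass: M = 27.9 MN·m/kg
  titanium alloy: M = 25.5 MN·m/kg
  stainless steel: M = 23.9 MN·m/kg
  bronze: M = 12.0 MN·m/kg
Soda-lime glass ranks first.

soda-lime glass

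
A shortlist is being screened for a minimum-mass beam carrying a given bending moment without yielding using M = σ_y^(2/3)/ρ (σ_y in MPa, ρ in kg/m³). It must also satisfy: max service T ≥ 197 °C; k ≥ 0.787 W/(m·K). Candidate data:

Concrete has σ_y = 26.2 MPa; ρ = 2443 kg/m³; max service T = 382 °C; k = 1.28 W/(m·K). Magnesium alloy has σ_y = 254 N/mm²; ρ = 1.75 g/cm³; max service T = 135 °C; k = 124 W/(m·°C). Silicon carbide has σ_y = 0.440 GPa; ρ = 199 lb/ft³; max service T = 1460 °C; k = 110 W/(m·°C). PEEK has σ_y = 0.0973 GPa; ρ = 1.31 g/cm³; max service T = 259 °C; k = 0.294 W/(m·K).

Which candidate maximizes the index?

Screen on constraints: max service T ≥ 197 °C; k ≥ 0.787 W/(m·K). Survivors: concrete, silicon carbide.
Putting every candidate on a common basis:
  concrete: σ_y = 26.20 MPa, ρ = 2443 kg/m³
  silicon carbide: σ_y = 440.0 MPa, ρ = 3188 kg/m³
  silicon carbide: M = 18.1×10⁻³
  concrete: M = 3.61×10⁻³
The maximum is for silicon carbide.

silicon carbide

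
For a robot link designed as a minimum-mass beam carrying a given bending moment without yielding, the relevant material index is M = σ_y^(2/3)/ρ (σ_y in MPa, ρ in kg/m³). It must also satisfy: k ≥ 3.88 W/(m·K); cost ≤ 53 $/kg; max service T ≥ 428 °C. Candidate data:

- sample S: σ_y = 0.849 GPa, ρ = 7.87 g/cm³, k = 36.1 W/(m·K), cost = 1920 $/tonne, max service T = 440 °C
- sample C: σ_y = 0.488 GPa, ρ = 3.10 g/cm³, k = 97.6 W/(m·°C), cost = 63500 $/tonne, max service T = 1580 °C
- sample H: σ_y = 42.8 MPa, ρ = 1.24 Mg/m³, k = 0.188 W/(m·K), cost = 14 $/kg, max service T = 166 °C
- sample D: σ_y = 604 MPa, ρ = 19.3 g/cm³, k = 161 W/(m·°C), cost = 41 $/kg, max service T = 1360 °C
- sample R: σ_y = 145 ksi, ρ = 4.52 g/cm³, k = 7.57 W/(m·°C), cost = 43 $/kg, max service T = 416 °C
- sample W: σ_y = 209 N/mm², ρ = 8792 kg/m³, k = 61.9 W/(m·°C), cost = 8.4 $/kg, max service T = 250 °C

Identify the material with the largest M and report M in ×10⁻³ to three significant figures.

Screen on constraints: k ≥ 3.88 W/(m·K); cost ≤ 53 $/kg; max service T ≥ 428 °C. Survivors: sample S, sample D.
After converting to SI:
  sample S: σ_y = 849.0 MPa, ρ = 7870 kg/m³
  sample D: σ_y = 604.0 MPa, ρ = 19300 kg/m³
  sample S: M = 11.4×10⁻³
  sample D: M = 3.70×10⁻³
Sample S ranks first.

sample S, M = 11.4×10⁻³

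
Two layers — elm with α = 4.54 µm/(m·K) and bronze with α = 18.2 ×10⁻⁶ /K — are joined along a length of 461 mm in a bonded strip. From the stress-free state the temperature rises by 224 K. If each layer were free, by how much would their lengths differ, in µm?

1410 µm

Δα = |4.54 − 18.2|×10⁻⁶/K = 13.7×10⁻⁶/K.
ΔL_mismatch = Δα·L·ΔT = 13.7×10⁻⁶ × 461.0 mm × 224.0 K = 1410 µm.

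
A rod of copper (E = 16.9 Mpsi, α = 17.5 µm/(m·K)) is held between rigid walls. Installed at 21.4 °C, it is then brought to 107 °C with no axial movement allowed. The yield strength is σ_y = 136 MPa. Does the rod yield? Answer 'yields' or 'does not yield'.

yields

E = 16.9 Mpsi = 116.5 GPa.
ΔT = 85.60 K. Constrained thermal stress σ = E·α·ΔT = 116.5×10³ MPa × 17.5×10⁻⁶ × 85.60 = 175 MPa (compressive).
Compare to σ_y = 136 MPa: σ ≥ σ_y, so it yields.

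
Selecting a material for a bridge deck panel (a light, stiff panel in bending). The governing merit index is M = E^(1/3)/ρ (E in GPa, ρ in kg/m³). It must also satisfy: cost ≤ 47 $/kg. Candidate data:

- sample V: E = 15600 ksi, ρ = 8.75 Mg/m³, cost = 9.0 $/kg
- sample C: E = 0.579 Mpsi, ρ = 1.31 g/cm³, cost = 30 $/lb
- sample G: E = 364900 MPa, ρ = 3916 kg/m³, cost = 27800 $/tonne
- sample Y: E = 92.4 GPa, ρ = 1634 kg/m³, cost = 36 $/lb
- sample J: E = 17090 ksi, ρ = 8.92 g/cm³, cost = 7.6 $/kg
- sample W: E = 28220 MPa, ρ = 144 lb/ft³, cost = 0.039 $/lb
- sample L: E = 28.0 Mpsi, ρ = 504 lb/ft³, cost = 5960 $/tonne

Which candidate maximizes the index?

sample G

Screen on constraints: cost ≤ 47 $/kg. Survivors: sample V, sample G, sample J, sample W, sample L.
After converting to SI:
  sample V: E = 107.6 GPa, ρ = 8750 kg/m³
  sample G: E = 364.9 GPa, ρ = 3916 kg/m³
  sample J: E = 117.8 GPa, ρ = 8920 kg/m³
  sample W: E = 28.22 GPa, ρ = 2307 kg/m³
  sample L: E = 193.1 GPa, ρ = 8073 kg/m³
  sample G: M = 1.82×10⁻³
  sample W: M = 1.32×10⁻³
  sample L: M = 0.716×10⁻³
  sample J: M = 0.550×10⁻³
  sample V: M = 0.544×10⁻³
Sample G has the largest M.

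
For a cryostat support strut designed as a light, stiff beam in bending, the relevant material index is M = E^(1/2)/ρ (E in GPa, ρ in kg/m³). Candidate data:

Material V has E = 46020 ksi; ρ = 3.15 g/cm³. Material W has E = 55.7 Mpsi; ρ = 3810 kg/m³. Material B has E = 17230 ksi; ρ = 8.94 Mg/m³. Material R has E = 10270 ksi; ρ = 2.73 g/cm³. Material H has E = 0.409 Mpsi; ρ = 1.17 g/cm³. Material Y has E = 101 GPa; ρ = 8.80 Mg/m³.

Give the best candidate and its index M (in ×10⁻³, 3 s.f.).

material V, M = 5.65×10⁻³

Normalizing units and computing the index:
  material V: E = 317.3 GPa, ρ = 3150 kg/m³
  material W: E = 384.0 GPa, ρ = 3810 kg/m³
  material B: E = 118.8 GPa, ρ = 8940 kg/m³
  material R: E = 70.81 GPa, ρ = 2730 kg/m³
  material H: E = 2.820 GPa, ρ = 1170 kg/m³
  material Y: E = 101.0 GPa, ρ = 8800 kg/m³
  material V: M = 5.65×10⁻³
  material W: M = 5.14×10⁻³
  material R: M = 3.08×10⁻³
  material H: M = 1.44×10⁻³
  material B: M = 1.22×10⁻³
  material Y: M = 1.14×10⁻³
The maximum is for material V.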